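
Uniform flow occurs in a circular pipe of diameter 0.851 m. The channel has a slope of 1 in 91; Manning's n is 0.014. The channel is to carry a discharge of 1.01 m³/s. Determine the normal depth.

y_n = 0.507 m

Manning's equation rearranged: A R^(2/3) = nQ / (1·√S) = 0.014 × 1.01 / (√0.01099) = 0.1349.
At y = 0.402 m: A R^(2/3) = 0.09193 — too small.
At y = 0.642 m: A R^(2/3) = 0.1861 — too large.
At y = 0.507 m: A R^(2/3) = 0.1347 — matches.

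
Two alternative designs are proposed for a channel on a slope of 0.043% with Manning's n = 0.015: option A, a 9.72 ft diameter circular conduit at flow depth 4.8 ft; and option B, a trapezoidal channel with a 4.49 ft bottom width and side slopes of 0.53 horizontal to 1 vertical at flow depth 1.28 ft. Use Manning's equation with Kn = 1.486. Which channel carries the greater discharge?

channel A

Channel A: For a circular section of diameter D = 9.72 ft at depth y = 4.8 ft, the central angle is θ = 2 arccos(1 − 2y/D) = 3.117 rad. Then A = (D²/8)(θ − sin θ) = 36.52 ft² and P = Dθ/2 = 15.15 ft. Hydraulic radius R = A/P = 36.52/15.15 = 2.411 ft. Q_A = (1.486/0.015)·36.52·2.411^(2/3)·√0.00043 = 134.9 ft³/s.
Channel B: With bottom width b = 4.49 ft and side slope z = 0.53: A = (b + zy)y = (4.49 + 0.53×1.28)×1.28 = 6.616 ft²; P = b + 2y√(1+z²) = 4.49 + 2×1.28×1.132 = 7.387 ft. Hydraulic radius R = A/P = 6.616/7.387 = 0.8955 ft. Q_B = (1.486/0.015)·6.616·0.8955^(2/3)·√0.00043 = 12.63 ft³/s.
Q_A = 134.9 ft³/s vs Q_B = 12.63 ft³/s, so channel A carries more.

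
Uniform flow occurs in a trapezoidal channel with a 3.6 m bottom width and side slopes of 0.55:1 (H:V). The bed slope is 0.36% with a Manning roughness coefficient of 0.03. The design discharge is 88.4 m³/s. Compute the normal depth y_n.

y_n = 4.57 m

Manning's equation rearranged: A R^(2/3) = nQ / (1·√S) = 0.03 × 88.4 / (√0.0036) = 44.2.
At y = 5.1 m: A R^(2/3) = 54.3 — too large.
At y = 4.57 m: A R^(2/3) = 44.22 — matches.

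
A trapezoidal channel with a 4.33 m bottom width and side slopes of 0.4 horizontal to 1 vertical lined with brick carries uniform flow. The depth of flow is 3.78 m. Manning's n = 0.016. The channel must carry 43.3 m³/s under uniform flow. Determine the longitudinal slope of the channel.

With bottom width b = 4.33 m and side slope z = 0.4: A = (b + zy)y = (4.33 + 0.4×3.78)×3.78 = 22.08 m²; P = b + 2y√(1+z²) = 4.33 + 2×3.78×1.077 = 12.47 m.
Hydraulic radius R = A/P = 22.08/12.47 = 1.771 m.
From Manning's equation, S = [nQ / (1 A R^(2/3))]² = [0.016 × 43.3 / (1 × 22.08 × 1.771^(2/3))]² = 0.00046.

S = 0.00046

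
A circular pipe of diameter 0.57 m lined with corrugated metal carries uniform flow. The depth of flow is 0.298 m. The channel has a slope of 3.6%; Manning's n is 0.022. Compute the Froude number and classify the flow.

For a circular section of diameter D = 0.57 m at depth y = 0.298 m, the central angle is θ = 2 arccos(1 − 2y/D) = 3.233 rad. Then A = (D²/8)(θ − sin θ) = 0.135 m² and P = Dθ/2 = 0.9214 m.
Hydraulic radius R = A/P = 0.135/0.9214 = 0.1465 m.
V = (1/n) R^(2/3) √S = (1/0.022) × 0.1465^(2/3) × √0.036 = 2.397 m/s. Hydraulic depth D_h = A/T = 0.135/0.5694 = 0.2371 m.
Froude number Fr = V/√(g·D_h) = 2.397/√(9.81×0.2371) = 1.57, which is greater than 1, so the flow is supercritical.

supercritical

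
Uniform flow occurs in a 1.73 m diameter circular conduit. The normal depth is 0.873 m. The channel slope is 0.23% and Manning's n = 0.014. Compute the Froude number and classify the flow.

subcritical

For a circular section of diameter D = 1.73 m at depth y = 0.873 m, the central angle is θ = 2 arccos(1 − 2y/D) = 3.16 rad. Then A = (D²/8)(θ − sin θ) = 1.189 m² and P = Dθ/2 = 2.733 m.
Hydraulic radius R = A/P = 1.189/2.733 = 0.435 m.
V = (1/n) R^(2/3) √S = (1/0.014) × 0.435^(2/3) × √0.0023 = 1.967 m/s. Hydraulic depth D_h = A/T = 1.189/1.73 = 0.6874 m.
Froude number Fr = V/√(g·D_h) = 1.967/√(9.81×0.6874) = 0.757, which is less than 1, so the flow is subcritical.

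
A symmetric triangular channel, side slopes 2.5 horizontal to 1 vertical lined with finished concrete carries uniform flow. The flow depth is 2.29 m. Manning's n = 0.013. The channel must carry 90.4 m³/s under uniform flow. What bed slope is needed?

S = 0.00741

For a triangular section with side slope z = 2.5: A = zy² = 2.5×2.29² = 13.11 m²; P = 2y√(1+z²) = 2×2.29×2.693 = 12.33 m.
Hydraulic radius R = A/P = 13.11/12.33 = 1.063 m.
From Manning's equation, S = [nQ / (1 A R^(2/3))]² = [0.013 × 90.4 / (1 × 13.11 × 1.063^(2/3))]² = 0.00741.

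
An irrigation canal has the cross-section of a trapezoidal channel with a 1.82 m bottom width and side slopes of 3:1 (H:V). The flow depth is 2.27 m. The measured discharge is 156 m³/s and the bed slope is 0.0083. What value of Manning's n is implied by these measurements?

With bottom width b = 1.82 m and side slope z = 3: A = (b + zy)y = (1.82 + 3×2.27)×2.27 = 19.59 m²; P = b + 2y√(1+z²) = 1.82 + 2×2.27×3.162 = 16.18 m.
Hydraulic radius R = A/P = 19.59/16.18 = 1.211 m.
Rearranging Manning's equation: n = (1/Q) A R^(2/3) S^(1/2) = (1/156) × 19.59 × 1.211^(2/3) × √0.0083 = 0.013.

n = 0.013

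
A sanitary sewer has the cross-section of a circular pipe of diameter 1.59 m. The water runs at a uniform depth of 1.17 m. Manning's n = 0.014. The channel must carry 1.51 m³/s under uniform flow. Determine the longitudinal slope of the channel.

S = 0.000488

For a circular section of diameter D = 1.59 m at depth y = 1.17 m, the central angle is θ = 2 arccos(1 − 2y/D) = 4.124 rad. Then A = (D²/8)(θ − sin θ) = 1.566 m² and P = Dθ/2 = 3.279 m.
Hydraulic radius R = A/P = 1.566/3.279 = 0.4777 m.
From Manning's equation, S = [nQ / (1 A R^(2/3))]² = [0.014 × 1.51 / (1 × 1.566 × 0.4777^(2/3))]² = 0.000488.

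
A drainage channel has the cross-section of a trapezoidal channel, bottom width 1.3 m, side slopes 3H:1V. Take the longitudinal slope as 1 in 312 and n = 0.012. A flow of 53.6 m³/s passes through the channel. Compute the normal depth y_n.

y_n = 1.78 m

Manning's equation rearranged: A R^(2/3) = nQ / (1·√S) = 0.012 × 53.6 / (√0.003205) = 11.36.
Trying y = 1.24 m: A R^(2/3) = 4.818 — too small.
Trying y = 2.1 m: A R^(2/3) = 16.95 — too large.
Trying y = 1.78 m: A R^(2/3) = 11.35 — matches.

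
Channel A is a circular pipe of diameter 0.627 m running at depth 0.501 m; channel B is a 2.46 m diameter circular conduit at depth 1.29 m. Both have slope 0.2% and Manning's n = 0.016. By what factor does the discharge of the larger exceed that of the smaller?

21.2

Channel A: For a circular section of diameter D = 0.627 m at depth y = 0.501 m, the central angle is θ = 2 arccos(1 − 2y/D) = 4.424 rad. Then A = (D²/8)(θ − sin θ) = 0.2645 m² and P = Dθ/2 = 1.387 m. Hydraulic radius R = A/P = 0.2645/1.387 = 0.1907 m. Q_A = (1/0.016)·0.2645·0.1907^(2/3)·√0.002 = 0.245 m³/s.
Channel B: For a circular section of diameter D = 2.46 m at depth y = 1.29 m, the central angle is θ = 2 arccos(1 − 2y/D) = 3.239 rad. Then A = (D²/8)(θ − sin θ) = 2.524 m² and P = Dθ/2 = 3.984 m. Hydraulic radius R = A/P = 2.524/3.984 = 0.6335 m. Q_B = (1/0.016)·2.524·0.6335^(2/3)·√0.002 = 5.204 m³/s.
The larger discharge is 5.204 m³/s and the smaller is 0.245 m³/s; the ratio is 21.2.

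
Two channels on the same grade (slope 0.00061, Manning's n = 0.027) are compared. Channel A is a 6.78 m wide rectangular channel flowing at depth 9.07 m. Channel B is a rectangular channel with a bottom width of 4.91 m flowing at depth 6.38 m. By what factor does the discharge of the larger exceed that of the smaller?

Channel A: Flow area A = b·y = 6.78 × 9.07 = 61.49 m². Wetted perimeter P = b + 2y = 6.78 + 2×9.07 = 24.92 m. Hydraulic radius R = A/P = 61.49/24.92 = 2.468 m. Q_A = (1/0.027)·61.49·2.468^(2/3)·√0.00061 = 102.7 m³/s.
Channel B: Flow area A = b·y = 4.91 × 6.38 = 31.33 m². Wetted perimeter P = b + 2y = 4.91 + 2×6.38 = 17.67 m. Hydraulic radius R = A/P = 31.33/17.67 = 1.773 m. Q_B = (1/0.027)·31.33·1.773^(2/3)·√0.00061 = 41.97 m³/s.
The larger discharge is 102.7 m³/s and the smaller is 41.97 m³/s; the ratio is 2.45.

2.45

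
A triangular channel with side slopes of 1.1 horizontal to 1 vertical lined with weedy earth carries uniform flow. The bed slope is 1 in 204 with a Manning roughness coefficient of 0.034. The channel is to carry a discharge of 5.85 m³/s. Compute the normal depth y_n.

y_n = 1.83 m

Manning's equation rearranged: A R^(2/3) = nQ / (1·√S) = 0.034 × 5.85 / (√0.004902) = 2.841.
At y = 1.65 m: A R^(2/3) = 2.155 — short.
At y = 1.83 m: A R^(2/3) = 2.84 — close enough.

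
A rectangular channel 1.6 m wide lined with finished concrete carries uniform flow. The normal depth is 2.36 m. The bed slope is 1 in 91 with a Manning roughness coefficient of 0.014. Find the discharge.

Q = 20.1 m³/s

Flow area A = b·y = 1.6 × 2.36 = 3.776 m². Wetted perimeter P = b + 2y = 1.6 + 2×2.36 = 6.32 m.
Hydraulic radius R = A/P = 3.776/6.32 = 0.5975 m.
Manning's equation: Q = (1/n) A R^(2/3) S^(1/2) = (1/0.014) × 3.776 × 0.5975^(2/3) × 0.01099^(1/2) = 20.1 m³/s.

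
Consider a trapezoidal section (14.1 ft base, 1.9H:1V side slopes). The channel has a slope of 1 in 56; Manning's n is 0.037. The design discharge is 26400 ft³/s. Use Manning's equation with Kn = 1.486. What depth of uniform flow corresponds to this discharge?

Manning's equation rearranged: A R^(2/3) = nQ / (1.486·√S) = 0.037 × 26400 / (1.486 × √0.01786) = 4919.
Try y = 16.5 ft: A R^(2/3) = 3203 — too small.
Try y = 25.5 ft: A R^(2/3) = 8775 — too large.
Try y = 19.9 ft: A R^(2/3) = 4914 — matches.

y_n = 19.9 ft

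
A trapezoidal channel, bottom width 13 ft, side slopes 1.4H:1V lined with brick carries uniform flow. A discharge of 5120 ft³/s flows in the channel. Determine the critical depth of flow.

At critical depth, Q² T / (g A³) = 1, i.e. A³/T = Q²/g = 5120²/32.2 = 814100.
At y = 8.1 ft: A³/T = 214800 — low.
At y = 13.9 ft: A³/T = 1769000 — high.
At y = 11.4 ft: A³/T = 801100 — matches.

y_c = 11.4 ft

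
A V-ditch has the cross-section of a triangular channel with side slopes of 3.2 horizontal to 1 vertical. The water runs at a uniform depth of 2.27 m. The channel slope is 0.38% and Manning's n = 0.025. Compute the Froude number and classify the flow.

subcritical

For a triangular section with side slope z = 3.2: A = zy² = 3.2×2.27² = 16.49 m²; P = 2y√(1+z²) = 2×2.27×3.353 = 15.22 m.
Hydraulic radius R = A/P = 16.49/15.22 = 1.083 m.
V = (1/n) R^(2/3) √S = (1/0.025) × 1.083^(2/3) × √0.0038 = 2.601 m/s. Hydraulic depth D_h = A/T = 16.49/14.53 = 1.135 m.
Froude number Fr = V/√(g·D_h) = 2.601/√(9.81×1.135) = 0.779, which is less than 1, so the flow is subcritical.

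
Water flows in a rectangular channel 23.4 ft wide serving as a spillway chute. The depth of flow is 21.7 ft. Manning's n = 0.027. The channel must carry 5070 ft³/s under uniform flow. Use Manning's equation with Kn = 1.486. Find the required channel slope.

S = 0.0022

Flow area A = b·y = 23.4 × 21.7 = 507.8 ft². Wetted perimeter P = b + 2y = 23.4 + 2×21.7 = 66.8 ft.
Hydraulic radius R = A/P = 507.8/66.8 = 7.601 ft.
From Manning's equation, S = [nQ / (1.486 A R^(2/3))]² = [0.027 × 5070 / (1.486 × 507.8 × 7.601^(2/3))]² = 0.0022.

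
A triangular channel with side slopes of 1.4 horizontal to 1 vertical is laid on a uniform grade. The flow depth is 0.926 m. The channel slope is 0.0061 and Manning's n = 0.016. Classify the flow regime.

For a triangular section with side slope z = 1.4: A = zy² = 1.4×0.926² = 1.2 m²; P = 2y√(1+z²) = 2×0.926×1.72 = 3.186 m.
Hydraulic radius R = A/P = 1.2/3.186 = 0.3768 m.
V = (1/n) R^(2/3) √S = (1/0.016) × 0.3768^(2/3) × √0.0061 = 2.546 m/s. Hydraulic depth D_h = A/T = 1.2/2.593 = 0.463 m.
Froude number Fr = V/√(g·D_h) = 2.546/√(9.81×0.463) = 1.19, which is greater than 1, so the flow is supercritical.

supercritical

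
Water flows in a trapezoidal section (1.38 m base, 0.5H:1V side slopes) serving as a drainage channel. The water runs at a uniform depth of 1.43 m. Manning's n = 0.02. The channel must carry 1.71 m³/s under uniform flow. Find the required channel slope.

S = 0.000229

With bottom width b = 1.38 m and side slope z = 0.5: A = (b + zy)y = (1.38 + 0.5×1.43)×1.43 = 2.996 m²; P = b + 2y√(1+z²) = 1.38 + 2×1.43×1.118 = 4.578 m.
Hydraulic radius R = A/P = 2.996/4.578 = 0.6545 m.
From Manning's equation, S = [nQ / (1 A R^(2/3))]² = [0.02 × 1.71 / (1 × 2.996 × 0.6545^(2/3))]² = 0.000229.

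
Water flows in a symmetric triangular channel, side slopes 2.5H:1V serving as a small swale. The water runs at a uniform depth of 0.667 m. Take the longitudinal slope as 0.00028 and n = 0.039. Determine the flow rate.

Q = 0.218 m³/s

For a triangular section with side slope z = 2.5: A = zy² = 2.5×0.667² = 1.112 m²; P = 2y√(1+z²) = 2×0.667×2.693 = 3.592 m.
Hydraulic radius R = A/P = 1.112/3.592 = 0.3096 m.
Manning's equation: Q = (1/n) A R^(2/3) S^(1/2) = (1/0.039) × 1.112 × 0.3096^(2/3) × 0.00028^(1/2) = 0.218 m³/s.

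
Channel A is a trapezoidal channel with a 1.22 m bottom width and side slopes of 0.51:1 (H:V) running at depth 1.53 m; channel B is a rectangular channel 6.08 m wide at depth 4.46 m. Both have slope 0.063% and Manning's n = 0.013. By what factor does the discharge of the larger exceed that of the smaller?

Channel A: With bottom width b = 1.22 m and side slope z = 0.51: A = (b + zy)y = (1.22 + 0.51×1.53)×1.53 = 3.06 m²; P = b + 2y√(1+z²) = 1.22 + 2×1.53×1.123 = 4.655 m. Hydraulic radius R = A/P = 3.06/4.655 = 0.6575 m. Q_A = (1/0.013)·3.06·0.6575^(2/3)·√0.00063 = 4.468 m³/s.
Channel B: Flow area A = b·y = 6.08 × 4.46 = 27.12 m². Wetted perimeter P = b + 2y = 6.08 + 2×4.46 = 15 m. Hydraulic radius R = A/P = 27.12/15 = 1.808 m. Q_B = (1/0.013)·27.12·1.808^(2/3)·√0.00063 = 77.7 m³/s.
The larger discharge is 77.7 m³/s and the smaller is 4.468 m³/s; the ratio is 17.4.

17.4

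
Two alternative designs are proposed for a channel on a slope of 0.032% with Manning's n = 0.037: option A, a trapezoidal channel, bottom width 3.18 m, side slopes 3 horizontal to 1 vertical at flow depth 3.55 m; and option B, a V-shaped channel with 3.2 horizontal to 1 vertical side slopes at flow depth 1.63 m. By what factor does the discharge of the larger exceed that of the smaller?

Channel A: With bottom width b = 3.18 m and side slope z = 3: A = (b + zy)y = (3.18 + 3×3.55)×3.55 = 49.1 m²; P = b + 2y√(1+z²) = 3.18 + 2×3.55×3.162 = 25.63 m. Hydraulic radius R = A/P = 49.1/25.63 = 1.915 m. Q_A = (1/0.037)·49.1·1.915^(2/3)·√0.00032 = 36.61 m³/s.
Channel B: For a triangular section with side slope z = 3.2: A = zy² = 3.2×1.63² = 8.502 m²; P = 2y√(1+z²) = 2×1.63×3.353 = 10.93 m. Hydraulic radius R = A/P = 8.502/10.93 = 0.7779 m. Q_B = (1/0.037)·8.502·0.7779^(2/3)·√0.00032 = 3.477 m³/s.
The larger discharge is 36.61 m³/s and the smaller is 3.477 m³/s; the ratio is 10.5.

10.5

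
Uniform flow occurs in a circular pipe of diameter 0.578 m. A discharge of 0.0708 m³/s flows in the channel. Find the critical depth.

y_c = 0.17 m

At critical depth, Q² T / (g A³) = 1, i.e. A³/T = Q²/g = 0.0708²/9.81 = 0.000511.
At y = 0.192 m: A³/T = 0.0008126 — too large.
At y = 0.152 m: A³/T = 0.0003284 — too small.
At y = 0.17 m: A³/T = 0.0005073 — ≈ 0.000511.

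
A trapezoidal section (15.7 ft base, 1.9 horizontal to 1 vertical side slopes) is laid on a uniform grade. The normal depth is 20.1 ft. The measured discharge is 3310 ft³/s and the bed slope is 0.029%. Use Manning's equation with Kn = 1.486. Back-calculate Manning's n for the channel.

n = 0.04

With bottom width b = 15.7 ft and side slope z = 1.9: A = (b + zy)y = (15.7 + 1.9×20.1)×20.1 = 1083 ft²; P = b + 2y√(1+z²) = 15.7 + 2×20.1×2.147 = 102 ft.
Hydraulic radius R = A/P = 1083/102 = 10.62 ft.
Rearranging Manning's equation: n = (1.486/Q) A R^(2/3) S^(1/2) = (1.486/3310) × 1083 × 10.62^(2/3) × √0.00029 = 0.04.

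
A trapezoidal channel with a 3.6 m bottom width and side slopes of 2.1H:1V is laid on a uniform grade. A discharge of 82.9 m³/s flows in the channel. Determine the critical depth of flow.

At critical depth, Q² T / (g A³) = 1, i.e. A³/T = Q²/g = 82.9²/9.81 = 700.6.
Trying y = 2.1 m: A³/T = 383.2 — too small.
Trying y = 2.44 m: A³/T = 696.5 — ≈ 700.6.

y_c = 2.44 m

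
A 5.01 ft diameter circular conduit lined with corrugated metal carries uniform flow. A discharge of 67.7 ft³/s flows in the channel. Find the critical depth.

At critical depth, Q² T / (g A³) = 1, i.e. A³/T = Q²/g = 67.7²/32.2 = 142.3.
Try y = 2.56 ft: A³/T = 207.7 — high.
Try y = 2.32 ft: A³/T = 142.6 — matches.

y_c = 2.32 ft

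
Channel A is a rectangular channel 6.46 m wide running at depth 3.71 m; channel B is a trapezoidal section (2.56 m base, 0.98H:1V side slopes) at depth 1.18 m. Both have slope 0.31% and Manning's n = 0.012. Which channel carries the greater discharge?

channel A

Channel A: Flow area A = b·y = 6.46 × 3.71 = 23.97 m². Wetted perimeter P = b + 2y = 6.46 + 2×3.71 = 13.88 m. Hydraulic radius R = A/P = 23.97/13.88 = 1.727 m. Q_A = (1/0.012)·23.97·1.727^(2/3)·√0.0031 = 160 m³/s.
Channel B: With bottom width b = 2.56 m and side slope z = 0.98: A = (b + zy)y = (2.56 + 0.98×1.18)×1.18 = 4.385 m²; P = b + 2y√(1+z²) = 2.56 + 2×1.18×1.4 = 5.864 m. Hydraulic radius R = A/P = 4.385/5.864 = 0.7478 m. Q_B = (1/0.012)·4.385·0.7478^(2/3)·√0.0031 = 16.76 m³/s.
Q_A = 160 m³/s vs Q_B = 16.76 m³/s, so channel A carries more.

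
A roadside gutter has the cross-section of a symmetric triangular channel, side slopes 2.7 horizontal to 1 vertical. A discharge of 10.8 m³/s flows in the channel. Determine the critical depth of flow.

At critical depth, Q² T / (g A³) = 1, i.e. A³/T = Q²/g = 10.8²/9.81 = 11.89.
Trying y = 1.58 m: A³/T = 35.89 — high.
Trying y = 0.993 m: A³/T = 3.519 — low.
Trying y = 1.27 m: A³/T = 12.04 — close enough.

y_c = 1.27 m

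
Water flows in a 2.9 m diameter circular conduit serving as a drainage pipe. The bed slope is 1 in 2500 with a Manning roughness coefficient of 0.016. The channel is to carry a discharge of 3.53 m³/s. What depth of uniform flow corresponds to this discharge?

Manning's equation rearranged: A R^(2/3) = nQ / (1·√S) = 0.016 × 3.53 / (√0.0004) = 2.824.
At y = 1.66 m: A R^(2/3) = 3.328 — too large.
At y = 1.15 m: A R^(2/3) = 1.768 — too small.
At y = 1.5 m: A R^(2/3) = 2.822 — close enough.

y_n = 1.5 m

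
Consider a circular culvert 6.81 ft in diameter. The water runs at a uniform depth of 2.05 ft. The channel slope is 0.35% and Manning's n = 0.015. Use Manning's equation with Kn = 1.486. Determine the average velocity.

V = 6.5 ft/s

For a circular section of diameter D = 6.81 ft at depth y = 2.05 ft, the central angle is θ = 2 arccos(1 − 2y/D) = 2.323 rad. Then A = (D²/8)(θ − sin θ) = 9.234 ft² and P = Dθ/2 = 7.91 ft.
Hydraulic radius R = A/P = 9.234/7.91 = 1.167 ft.
From Manning's equation, V = (1.486/n) R^(2/3) S^(1/2) = (1.486/0.015) × 1.167^(2/3) × 0.0035^(1/2) = 6.5 ft/s.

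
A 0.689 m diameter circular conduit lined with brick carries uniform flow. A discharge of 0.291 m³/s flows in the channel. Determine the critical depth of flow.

At critical depth, Q² T / (g A³) = 1, i.e. A³/T = Q²/g = 0.291²/9.81 = 0.008632.
Try y = 0.387 m: A³/T = 0.01466 — over.
Try y = 0.276 m: A³/T = 0.004024 — short.
Try y = 0.337 m: A³/T = 0.008645 — close enough.

y_c = 0.337 m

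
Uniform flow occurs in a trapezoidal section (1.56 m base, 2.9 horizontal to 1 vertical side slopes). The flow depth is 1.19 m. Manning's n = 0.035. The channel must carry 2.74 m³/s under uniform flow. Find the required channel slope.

S = 0.000439

With bottom width b = 1.56 m and side slope z = 2.9: A = (b + zy)y = (1.56 + 2.9×1.19)×1.19 = 5.963 m²; P = b + 2y√(1+z²) = 1.56 + 2×1.19×3.068 = 8.861 m.
Hydraulic radius R = A/P = 5.963/8.861 = 0.673 m.
From Manning's equation, S = [nQ / (1 A R^(2/3))]² = [0.035 × 2.74 / (1 × 5.963 × 0.673^(2/3))]² = 0.000439.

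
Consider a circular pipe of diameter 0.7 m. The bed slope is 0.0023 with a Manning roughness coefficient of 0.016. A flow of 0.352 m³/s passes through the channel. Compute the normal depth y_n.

Manning's equation rearranged: A R^(2/3) = nQ / (1·√S) = 0.016 × 0.352 / (√0.0023) = 0.1174.
At y = 0.628 m: A R^(2/3) = 0.1282 — over.
At y = 0.416 m: A R^(2/3) = 0.07971 — short.
At y = 0.559 m: A R^(2/3) = 0.1175 — matches.

y_n = 0.559 m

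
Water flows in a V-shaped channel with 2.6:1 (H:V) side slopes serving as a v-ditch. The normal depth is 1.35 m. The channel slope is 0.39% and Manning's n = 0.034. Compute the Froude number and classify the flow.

For a triangular section with side slope z = 2.6: A = zy² = 2.6×1.35² = 4.739 m²; P = 2y√(1+z²) = 2×1.35×2.786 = 7.521 m.
Hydraulic radius R = A/P = 4.739/7.521 = 0.63 m.
V = (1/n) R^(2/3) √S = (1/0.034) × 0.63^(2/3) × √0.0039 = 1.35 m/s. Hydraulic depth D_h = A/T = 4.739/7.02 = 0.675 m.
Froude number Fr = V/√(g·D_h) = 1.35/√(9.81×0.675) = 0.525, which is less than 1, so the flow is subcritical.

subcritical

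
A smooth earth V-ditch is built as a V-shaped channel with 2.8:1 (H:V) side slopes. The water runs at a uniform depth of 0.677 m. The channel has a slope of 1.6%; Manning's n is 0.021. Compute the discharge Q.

Q = 3.61 m³/s

For a triangular section with side slope z = 2.8: A = zy² = 2.8×0.677² = 1.283 m²; P = 2y√(1+z²) = 2×0.677×2.973 = 4.026 m.
Hydraulic radius R = A/P = 1.283/4.026 = 0.3188 m.
Manning's equation: Q = (1/n) A R^(2/3) S^(1/2) = (1/0.021) × 1.283 × 0.3188^(2/3) × 0.016^(1/2) = 3.61 m³/s.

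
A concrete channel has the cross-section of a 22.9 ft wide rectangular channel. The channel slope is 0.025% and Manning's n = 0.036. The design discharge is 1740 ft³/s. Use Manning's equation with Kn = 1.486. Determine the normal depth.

y_n = 28.7 ft

Manning's equation rearranged: A R^(2/3) = nQ / (1.486·√S) = 0.036 × 1740 / (1.486 × √0.00025) = 2666.
Trying y = 21.4 ft: A R^(2/3) = 1871 — low.
Trying y = 31.7 ft: A R^(2/3) = 3003 — high.
Trying y = 28.7 ft: A R^(2/3) = 2669 — ≈ 2666.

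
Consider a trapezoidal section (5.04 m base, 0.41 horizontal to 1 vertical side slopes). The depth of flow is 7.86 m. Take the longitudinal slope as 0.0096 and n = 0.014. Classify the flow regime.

With bottom width b = 5.04 m and side slope z = 0.41: A = (b + zy)y = (5.04 + 0.41×7.86)×7.86 = 64.94 m²; P = b + 2y√(1+z²) = 5.04 + 2×7.86×1.081 = 22.03 m.
Hydraulic radius R = A/P = 64.94/22.03 = 2.948 m.
V = (1/n) R^(2/3) √S = (1/0.014) × 2.948^(2/3) × √0.0096 = 14.39 m/s. Hydraulic depth D_h = A/T = 64.94/11.49 = 5.655 m.
Froude number Fr = V/√(g·D_h) = 14.39/√(9.81×5.655) = 1.93, which is greater than 1, so the flow is supercritical.

supercritical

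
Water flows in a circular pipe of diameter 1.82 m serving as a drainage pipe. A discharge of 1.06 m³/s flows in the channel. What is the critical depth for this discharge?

At critical depth, Q² T / (g A³) = 1, i.e. A³/T = Q²/g = 1.06²/9.81 = 0.1145.
Trying y = 0.392 m: A³/T = 0.04665 — short.
Trying y = 0.616 m: A³/T = 0.2704 — over.
Trying y = 0.494 m: A³/T = 0.115 — close enough.

y_c = 0.494 m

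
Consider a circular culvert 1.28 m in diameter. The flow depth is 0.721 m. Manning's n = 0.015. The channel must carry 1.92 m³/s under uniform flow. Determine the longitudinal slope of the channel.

For a circular section of diameter D = 1.28 m at depth y = 0.721 m, the central angle is θ = 2 arccos(1 − 2y/D) = 3.395 rad. Then A = (D²/8)(θ − sin θ) = 0.7468 m² and P = Dθ/2 = 2.173 m.
Hydraulic radius R = A/P = 0.7468/2.173 = 0.3437 m.
From Manning's equation, S = [nQ / (1 A R^(2/3))]² = [0.015 × 1.92 / (1 × 0.7468 × 0.3437^(2/3))]² = 0.00618.

S = 0.00618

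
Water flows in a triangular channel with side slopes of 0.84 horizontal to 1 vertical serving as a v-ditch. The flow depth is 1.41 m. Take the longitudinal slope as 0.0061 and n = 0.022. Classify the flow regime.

subcritical

For a triangular section with side slope z = 0.84: A = zy² = 0.84×1.41² = 1.67 m²; P = 2y√(1+z²) = 2×1.41×1.306 = 3.683 m.
Hydraulic radius R = A/P = 1.67/3.683 = 0.4535 m.
V = (1/n) R^(2/3) √S = (1/0.022) × 0.4535^(2/3) × √0.0061 = 2.095 m/s. Hydraulic depth D_h = A/T = 1.67/2.369 = 0.705 m.
Froude number Fr = V/√(g·D_h) = 2.095/√(9.81×0.705) = 0.797, which is less than 1, so the flow is subcritical.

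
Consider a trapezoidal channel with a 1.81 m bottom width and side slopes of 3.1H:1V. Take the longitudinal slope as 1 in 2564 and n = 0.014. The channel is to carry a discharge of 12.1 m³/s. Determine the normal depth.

y_n = 1.5 m

Manning's equation rearranged: A R^(2/3) = nQ / (1·√S) = 0.014 × 12.1 / (√0.00039) = 8.578.
Try y = 1.13 m: A R^(2/3) = 4.526 — short.
Try y = 1.82 m: A R^(2/3) = 13.49 — over.
Try y = 1.5 m: A R^(2/3) = 8.604 — matches.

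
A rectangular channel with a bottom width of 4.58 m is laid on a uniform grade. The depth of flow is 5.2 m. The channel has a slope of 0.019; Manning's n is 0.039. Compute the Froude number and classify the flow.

Flow area A = b·y = 4.58 × 5.2 = 23.82 m². Wetted perimeter P = b + 2y = 4.58 + 2×5.2 = 14.98 m.
Hydraulic radius R = A/P = 23.82/14.98 = 1.59 m.
V = (1/n) R^(2/3) √S = (1/0.039) × 1.59^(2/3) × √0.019 = 4.814 m/s. Hydraulic depth D_h = A/T = 23.82/4.58 = 5.2 m.
Froude number Fr = V/√(g·D_h) = 4.814/√(9.81×5.2) = 0.674, which is less than 1, so the flow is subcritical.

subcritical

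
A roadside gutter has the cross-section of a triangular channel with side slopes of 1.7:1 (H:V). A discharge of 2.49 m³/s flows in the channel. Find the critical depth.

At critical depth, Q² T / (g A³) = 1, i.e. A³/T = Q²/g = 2.49²/9.81 = 0.632.
Try y = 0.599 m: A³/T = 0.1114 — short.
Try y = 1.05 m: A³/T = 1.844 — over.
Try y = 0.848 m: A³/T = 0.6336 — matches.

y_c = 0.848 m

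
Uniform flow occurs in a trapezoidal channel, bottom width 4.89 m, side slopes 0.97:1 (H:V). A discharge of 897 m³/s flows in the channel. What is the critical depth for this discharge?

y_c = 8.99 m

At critical depth, Q² T / (g A³) = 1, i.e. A³/T = Q²/g = 897²/9.81 = 82020.
Try y = 7.7 m: A³/T = 43470 — short.
Try y = 9.79 m: A³/T = 117000 — over.
Try y = 8.99 m: A³/T = 82030 — ≈ 82020.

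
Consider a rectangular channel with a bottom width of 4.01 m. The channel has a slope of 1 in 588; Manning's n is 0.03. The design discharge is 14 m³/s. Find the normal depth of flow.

y_n = 2.4 m

Manning's equation rearranged: A R^(2/3) = nQ / (1·√S) = 0.03 × 14 / (√0.001701) = 10.18.
Trying y = 1.93 m: A R^(2/3) = 7.653 — short.
Trying y = 2.98 m: A R^(2/3) = 13.48 — over.
Trying y = 2.4 m: A R^(2/3) = 10.21 — close enough.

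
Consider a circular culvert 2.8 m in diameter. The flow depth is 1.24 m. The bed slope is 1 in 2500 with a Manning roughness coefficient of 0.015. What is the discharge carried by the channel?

Q = 2.62 m³/s

For a circular section of diameter D = 2.8 m at depth y = 1.24 m, the central angle is θ = 2 arccos(1 − 2y/D) = 2.913 rad. Then A = (D²/8)(θ − sin θ) = 2.632 m² and P = Dθ/2 = 4.078 m.
Hydraulic radius R = A/P = 2.632/4.078 = 0.6454 m.
Manning's equation: Q = (1/n) A R^(2/3) S^(1/2) = (1/0.015) × 2.632 × 0.6454^(2/3) × 0.0004^(1/2) = 2.62 m³/s.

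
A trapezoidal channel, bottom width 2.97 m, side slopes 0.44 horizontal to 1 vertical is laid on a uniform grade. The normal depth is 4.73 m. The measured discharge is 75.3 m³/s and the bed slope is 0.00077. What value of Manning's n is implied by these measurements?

With bottom width b = 2.97 m and side slope z = 0.44: A = (b + zy)y = (2.97 + 0.44×4.73)×4.73 = 23.89 m²; P = b + 2y√(1+z²) = 2.97 + 2×4.73×1.093 = 13.31 m.
Hydraulic radius R = A/P = 23.89/13.31 = 1.796 m.
Rearranging Manning's equation: n = (1/Q) A R^(2/3) S^(1/2) = (1/75.3) × 23.89 × 1.796^(2/3) × √0.00077 = 0.013.

n = 0.013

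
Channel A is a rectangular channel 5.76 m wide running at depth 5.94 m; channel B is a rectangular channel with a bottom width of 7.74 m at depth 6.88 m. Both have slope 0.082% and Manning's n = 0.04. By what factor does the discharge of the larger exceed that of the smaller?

Channel A: Flow area A = b·y = 5.76 × 5.94 = 34.21 m². Wetted perimeter P = b + 2y = 5.76 + 2×5.94 = 17.64 m. Hydraulic radius R = A/P = 34.21/17.64 = 1.94 m. Q_A = (1/0.04)·34.21·1.94^(2/3)·√0.00082 = 38.09 m³/s.
Channel B: Flow area A = b·y = 7.74 × 6.88 = 53.25 m². Wetted perimeter P = b + 2y = 7.74 + 2×6.88 = 21.5 m. Hydraulic radius R = A/P = 53.25/21.5 = 2.477 m. Q_B = (1/0.04)·53.25·2.477^(2/3)·√0.00082 = 69.79 m³/s.
The larger discharge is 69.79 m³/s and the smaller is 38.09 m³/s; the ratio is 1.83.

1.83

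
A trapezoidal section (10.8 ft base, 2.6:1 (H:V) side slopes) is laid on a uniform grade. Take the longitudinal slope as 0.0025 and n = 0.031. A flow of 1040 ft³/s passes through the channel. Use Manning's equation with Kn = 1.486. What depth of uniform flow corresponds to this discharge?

y_n = 6.45 ft

Manning's equation rearranged: A R^(2/3) = nQ / (1.486·√S) = 0.031 × 1040 / (1.486 × √0.0025) = 433.9.
Trying y = 7.33 ft: A R^(2/3) = 573.2 — too large.
Trying y = 4.39 ft: A R^(2/3) = 192.2 — too small.
Trying y = 6.45 ft: A R^(2/3) = 433.4 — matches.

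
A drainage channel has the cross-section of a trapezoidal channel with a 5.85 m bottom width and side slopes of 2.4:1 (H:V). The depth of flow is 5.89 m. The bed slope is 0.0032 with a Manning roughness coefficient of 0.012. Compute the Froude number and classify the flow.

supercritical

With bottom width b = 5.85 m and side slope z = 2.4: A = (b + zy)y = (5.85 + 2.4×5.89)×5.89 = 117.7 m²; P = b + 2y√(1+z²) = 5.85 + 2×5.89×2.6 = 36.48 m.
Hydraulic radius R = A/P = 117.7/36.48 = 3.227 m.
V = (1/n) R^(2/3) √S = (1/0.012) × 3.227^(2/3) × √0.0032 = 10.29 m/s. Hydraulic depth D_h = A/T = 117.7/34.12 = 3.45 m.
Froude number Fr = V/√(g·D_h) = 10.29/√(9.81×3.45) = 1.77, which is greater than 1, so the flow is supercritical.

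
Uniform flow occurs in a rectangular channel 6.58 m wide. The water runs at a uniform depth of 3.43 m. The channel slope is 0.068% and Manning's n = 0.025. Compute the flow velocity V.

V = 1.47 m/s

Flow area A = b·y = 6.58 × 3.43 = 22.57 m². Wetted perimeter P = b + 2y = 6.58 + 2×3.43 = 13.44 m.
Hydraulic radius R = A/P = 22.57/13.44 = 1.679 m.
From Manning's equation, V = (1/n) R^(2/3) S^(1/2) = (1/0.025) × 1.679^(2/3) × 0.00068^(1/2) = 1.47 m/s.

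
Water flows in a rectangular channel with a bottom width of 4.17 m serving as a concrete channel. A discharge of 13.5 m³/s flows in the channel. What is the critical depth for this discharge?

For a rectangular channel, critical depth y_c = (q²/g)^(1/3) where q = Q/b = 13.5/4.17 = 3.237 m²/s.
So y_c = (3.237²/9.81)^(1/3) = 1.02 m.

y_c = 1.02 m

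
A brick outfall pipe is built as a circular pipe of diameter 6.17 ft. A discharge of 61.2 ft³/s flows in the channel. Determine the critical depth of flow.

y_c = 2.07 ft

At critical depth, Q² T / (g A³) = 1, i.e. A³/T = Q²/g = 61.2²/32.2 = 116.3.
At y = 2.24 ft: A³/T = 158.7 — high.
At y = 2.07 ft: A³/T = 117 — ≈ 116.3.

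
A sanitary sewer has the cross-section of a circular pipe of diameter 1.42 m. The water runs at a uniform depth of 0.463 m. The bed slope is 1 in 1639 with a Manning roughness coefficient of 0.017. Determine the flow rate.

Q = 0.265 m³/s

For a circular section of diameter D = 1.42 m at depth y = 0.463 m, the central angle is θ = 2 arccos(1 − 2y/D) = 2.431 rad. Then A = (D²/8)(θ − sin θ) = 0.4483 m² and P = Dθ/2 = 1.726 m.
Hydraulic radius R = A/P = 0.4483/1.726 = 0.2597 m.
Manning's equation: Q = (1/n) A R^(2/3) S^(1/2) = (1/0.017) × 0.4483 × 0.2597^(2/3) × 0.0006101^(1/2) = 0.265 m³/s.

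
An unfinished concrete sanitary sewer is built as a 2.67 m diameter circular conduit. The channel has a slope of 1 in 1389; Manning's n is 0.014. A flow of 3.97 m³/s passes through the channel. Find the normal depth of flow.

Manning's equation rearranged: A R^(2/3) = nQ / (1·√S) = 0.014 × 3.97 / (√0.0007199) = 2.071.
Try y = 0.94 m: A R^(2/3) = 1.137 — short.
Try y = 1.31 m: A R^(2/3) = 2.07 — matches.

y_n = 1.31 m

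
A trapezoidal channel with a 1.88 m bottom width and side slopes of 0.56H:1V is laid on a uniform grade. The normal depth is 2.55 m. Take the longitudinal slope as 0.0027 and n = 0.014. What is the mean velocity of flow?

With bottom width b = 1.88 m and side slope z = 0.56: A = (b + zy)y = (1.88 + 0.56×2.55)×2.55 = 8.435 m²; P = b + 2y√(1+z²) = 1.88 + 2×2.55×1.146 = 7.725 m.
Hydraulic radius R = A/P = 8.435/7.725 = 1.092 m.
From Manning's equation, V = (1/n) R^(2/3) S^(1/2) = (1/0.014) × 1.092^(2/3) × 0.0027^(1/2) = 3.94 m/s.

V = 3.94 m/s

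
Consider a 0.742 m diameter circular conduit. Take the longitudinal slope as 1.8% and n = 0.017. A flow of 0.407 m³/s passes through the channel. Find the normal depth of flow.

Manning's equation rearranged: A R^(2/3) = nQ / (1·√S) = 0.017 × 0.407 / (√0.018) = 0.05157.
Trying y = 0.213 m: A R^(2/3) = 0.02528 — short.
Trying y = 0.311 m: A R^(2/3) = 0.0516 — ≈ 0.05157.

y_n = 0.311 m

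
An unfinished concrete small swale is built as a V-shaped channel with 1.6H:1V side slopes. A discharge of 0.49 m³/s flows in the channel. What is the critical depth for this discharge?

At critical depth, Q² T / (g A³) = 1, i.e. A³/T = Q²/g = 0.49²/9.81 = 0.02448.
Try y = 0.515 m: A³/T = 0.04637 — too large.
Try y = 0.402 m: A³/T = 0.01344 — too small.
Try y = 0.453 m: A³/T = 0.02442 — matches.

y_c = 0.453 m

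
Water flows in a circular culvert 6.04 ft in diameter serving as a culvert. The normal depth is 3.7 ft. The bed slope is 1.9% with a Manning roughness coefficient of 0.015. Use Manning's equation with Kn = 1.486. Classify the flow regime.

supercritical

For a circular section of diameter D = 6.04 ft at depth y = 3.7 ft, the central angle is θ = 2 arccos(1 − 2y/D) = 3.596 rad. Then A = (D²/8)(θ − sin θ) = 18.4 ft² and P = Dθ/2 = 10.86 ft.
Hydraulic radius R = A/P = 18.4/10.86 = 1.694 ft.
V = (1.486/n) R^(2/3) √S = (1.486/0.015) × 1.694^(2/3) × √0.019 = 19.41 ft/s. Hydraulic depth D_h = A/T = 18.4/5.885 = 3.126 ft.
Froude number Fr = V/√(g·D_h) = 19.41/√(32.2×3.126) = 1.93, which is greater than 1, so the flow is supercritical.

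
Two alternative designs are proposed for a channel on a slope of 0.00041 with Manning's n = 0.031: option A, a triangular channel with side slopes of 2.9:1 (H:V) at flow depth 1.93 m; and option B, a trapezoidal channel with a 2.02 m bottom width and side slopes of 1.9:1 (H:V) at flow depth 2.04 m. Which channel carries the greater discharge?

channel B

Channel A: For a triangular section with side slope z = 2.9: A = zy² = 2.9×1.93² = 10.8 m²; P = 2y√(1+z²) = 2×1.93×3.068 = 11.84 m. Hydraulic radius R = A/P = 10.8/11.84 = 0.9123 m. Q_A = (1/0.031)·10.8·0.9123^(2/3)·√0.00041 = 6.637 m³/s.
Channel B: With bottom width b = 2.02 m and side slope z = 1.9: A = (b + zy)y = (2.02 + 1.9×2.04)×2.04 = 12.03 m²; P = b + 2y√(1+z²) = 2.02 + 2×2.04×2.147 = 10.78 m. Hydraulic radius R = A/P = 12.03/10.78 = 1.116 m. Q_B = (1/0.031)·12.03·1.116^(2/3)·√0.00041 = 8.451 m³/s.
Q_A = 6.637 m³/s vs Q_B = 8.451 m³/s, so channel B carries more.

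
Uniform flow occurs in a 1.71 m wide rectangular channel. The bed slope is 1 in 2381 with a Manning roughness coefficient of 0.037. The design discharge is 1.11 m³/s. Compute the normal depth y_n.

y_n = 1.71 m

Manning's equation rearranged: A R^(2/3) = nQ / (1·√S) = 0.037 × 1.11 / (√0.00042) = 2.004.
Try y = 1.88 m: A R^(2/3) = 2.256 — over.
Try y = 1.35 m: A R^(2/3) = 1.499 — short.
Try y = 1.71 m: A R^(2/3) = 2.01 — close enough.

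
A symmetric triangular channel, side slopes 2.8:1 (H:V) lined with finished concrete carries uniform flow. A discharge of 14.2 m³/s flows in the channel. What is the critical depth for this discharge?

y_c = 1.39 m

At critical depth, Q² T / (g A³) = 1, i.e. A³/T = Q²/g = 14.2²/9.81 = 20.55.
Try y = 1.01 m: A³/T = 4.12 — short.
Try y = 1.65 m: A³/T = 47.94 — over.
Try y = 1.39 m: A³/T = 20.34 — close enough.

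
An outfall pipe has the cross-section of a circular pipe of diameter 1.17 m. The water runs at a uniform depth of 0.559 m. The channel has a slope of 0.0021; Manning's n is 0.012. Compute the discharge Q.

For a circular section of diameter D = 1.17 m at depth y = 0.559 m, the central angle is θ = 2 arccos(1 − 2y/D) = 3.053 rad. Then A = (D²/8)(θ − sin θ) = 0.5072 m² and P = Dθ/2 = 1.786 m.
Hydraulic radius R = A/P = 0.5072/1.786 = 0.284 m.
Manning's equation: Q = (1/n) A R^(2/3) S^(1/2) = (1/0.012) × 0.5072 × 0.284^(2/3) × 0.0021^(1/2) = 0.837 m³/s.

Q = 0.837 m³/s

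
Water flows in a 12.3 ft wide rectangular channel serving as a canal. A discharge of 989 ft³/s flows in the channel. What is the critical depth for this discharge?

For a rectangular channel, critical depth y_c = (q²/g)^(1/3) where q = Q/b = 989/12.3 = 80.41 ft²/s.
So y_c = (80.41²/32.2)^(1/3) = 5.86 ft.

y_c = 5.86 ft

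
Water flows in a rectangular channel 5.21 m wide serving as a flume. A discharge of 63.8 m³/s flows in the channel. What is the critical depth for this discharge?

For a rectangular channel, critical depth y_c = (q²/g)^(1/3) where q = Q/b = 63.8/5.21 = 12.25 m²/s.
So y_c = (12.25²/9.81)^(1/3) = 2.48 m.

y_c = 2.48 m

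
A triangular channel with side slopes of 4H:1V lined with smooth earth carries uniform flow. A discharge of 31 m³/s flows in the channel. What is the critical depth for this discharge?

y_c = 1.65 m

At critical depth, Q² T / (g A³) = 1, i.e. A³/T = Q²/g = 31²/9.81 = 97.96.
At y = 1.16 m: A³/T = 16.8 — too small.
At y = 1.88 m: A³/T = 187.9 — too large.
At y = 1.65 m: A³/T = 97.84 — ≈ 97.96.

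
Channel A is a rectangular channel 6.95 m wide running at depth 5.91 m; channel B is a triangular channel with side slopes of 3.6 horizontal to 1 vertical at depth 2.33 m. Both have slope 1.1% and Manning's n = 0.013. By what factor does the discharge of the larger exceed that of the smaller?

Channel A: Flow area A = b·y = 6.95 × 5.91 = 41.07 m². Wetted perimeter P = b + 2y = 6.95 + 2×5.91 = 18.77 m. Hydraulic radius R = A/P = 41.07/18.77 = 2.188 m. Q_A = (1/0.013)·41.07·2.188^(2/3)·√0.011 = 558.6 m³/s.
Channel B: For a triangular section with side slope z = 3.6: A = zy² = 3.6×2.33² = 19.54 m²; P = 2y√(1+z²) = 2×2.33×3.736 = 17.41 m. Hydraulic radius R = A/P = 19.54/17.41 = 1.122 m. Q_B = (1/0.013)·19.54·1.122^(2/3)·√0.011 = 170.3 m³/s.
The larger discharge is 558.6 m³/s and the smaller is 170.3 m³/s; the ratio is 3.28.

3.28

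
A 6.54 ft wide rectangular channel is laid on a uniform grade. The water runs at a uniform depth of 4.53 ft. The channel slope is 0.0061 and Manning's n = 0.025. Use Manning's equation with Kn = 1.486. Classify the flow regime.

Flow area A = b·y = 6.54 × 4.53 = 29.63 ft². Wetted perimeter P = b + 2y = 6.54 + 2×4.53 = 15.6 ft.
Hydraulic radius R = A/P = 29.63/15.6 = 1.899 ft.
V = (1.486/n) R^(2/3) √S = (1.486/0.025) × 1.899^(2/3) × √0.0061 = 7.119 ft/s. Hydraulic depth D_h = A/T = 29.63/6.54 = 4.53 ft.
Froude number Fr = V/√(g·D_h) = 7.119/√(32.2×4.53) = 0.589, which is less than 1, so the flow is subcritical.

subcritical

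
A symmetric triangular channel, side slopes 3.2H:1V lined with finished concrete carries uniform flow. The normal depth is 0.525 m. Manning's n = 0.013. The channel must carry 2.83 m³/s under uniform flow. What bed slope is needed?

For a triangular section with side slope z = 3.2: A = zy² = 3.2×0.525² = 0.882 m²; P = 2y√(1+z²) = 2×0.525×3.353 = 3.52 m.
Hydraulic radius R = A/P = 0.882/3.52 = 0.2506 m.
From Manning's equation, S = [nQ / (1 A R^(2/3))]² = [0.013 × 2.83 / (1 × 0.882 × 0.2506^(2/3))]² = 0.011.

S = 0.011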